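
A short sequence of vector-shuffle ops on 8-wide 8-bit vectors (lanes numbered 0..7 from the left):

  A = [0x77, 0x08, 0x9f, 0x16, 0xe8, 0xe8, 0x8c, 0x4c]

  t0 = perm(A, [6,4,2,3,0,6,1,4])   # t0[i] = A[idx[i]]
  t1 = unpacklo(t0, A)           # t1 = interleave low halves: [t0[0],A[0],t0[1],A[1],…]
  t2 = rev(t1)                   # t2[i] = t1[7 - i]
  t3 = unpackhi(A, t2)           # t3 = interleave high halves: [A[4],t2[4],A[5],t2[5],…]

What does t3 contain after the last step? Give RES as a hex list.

t0 = [0x8c, 0xe8, 0x9f, 0x16, 0x77, 0x8c, 0x08, 0xe8]
t1 = [0x8c, 0x77, 0xe8, 0x08, 0x9f, 0x9f, 0x16, 0x16]
t2 = [0x16, 0x16, 0x9f, 0x9f, 0x08, 0xe8, 0x77, 0x8c]
t3 = [0xe8, 0x08, 0xe8, 0xe8, 0x8c, 0x77, 0x4c, 0x8c]

RES = [ 0xe8  0x08  0xe8  0xe8  0x8c  0x77  0x4c  0x8c ]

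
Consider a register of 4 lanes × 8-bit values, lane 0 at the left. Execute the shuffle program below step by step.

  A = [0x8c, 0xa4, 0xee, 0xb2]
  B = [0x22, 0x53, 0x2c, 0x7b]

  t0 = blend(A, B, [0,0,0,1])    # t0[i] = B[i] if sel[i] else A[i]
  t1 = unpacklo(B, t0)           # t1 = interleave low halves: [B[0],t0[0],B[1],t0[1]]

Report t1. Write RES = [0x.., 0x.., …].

RES = [ 0x22  0x8c  0x53  0xa4 ]

  t0: 8c a4 ee 7b
  t1: 22 8c 53 a4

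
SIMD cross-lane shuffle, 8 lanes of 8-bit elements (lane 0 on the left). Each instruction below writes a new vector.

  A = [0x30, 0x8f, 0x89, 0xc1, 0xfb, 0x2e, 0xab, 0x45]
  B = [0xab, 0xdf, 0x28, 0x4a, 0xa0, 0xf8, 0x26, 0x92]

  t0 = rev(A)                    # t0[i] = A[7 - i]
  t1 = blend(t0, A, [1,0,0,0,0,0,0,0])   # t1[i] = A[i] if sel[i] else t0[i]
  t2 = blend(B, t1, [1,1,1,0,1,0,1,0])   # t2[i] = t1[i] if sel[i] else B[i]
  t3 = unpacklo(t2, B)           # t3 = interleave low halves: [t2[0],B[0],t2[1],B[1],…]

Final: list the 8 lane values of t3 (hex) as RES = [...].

RES = [ 0x30  0xab  0xab  0xdf  0x2e  0x28  0x4a  0x4a ]

t0 = [0x45, 0xab, 0x2e, 0xfb, 0xc1, 0x89, 0x8f, 0x30]
t1 = [0x30, 0xab, 0x2e, 0xfb, 0xc1, 0x89, 0x8f, 0x30]
t2 = [0x30, 0xab, 0x2e, 0x4a, 0xc1, 0xf8, 0x8f, 0x92]
t3 = [0x30, 0xab, 0xab, 0xdf, 0x2e, 0x28, 0x4a, 0x4a]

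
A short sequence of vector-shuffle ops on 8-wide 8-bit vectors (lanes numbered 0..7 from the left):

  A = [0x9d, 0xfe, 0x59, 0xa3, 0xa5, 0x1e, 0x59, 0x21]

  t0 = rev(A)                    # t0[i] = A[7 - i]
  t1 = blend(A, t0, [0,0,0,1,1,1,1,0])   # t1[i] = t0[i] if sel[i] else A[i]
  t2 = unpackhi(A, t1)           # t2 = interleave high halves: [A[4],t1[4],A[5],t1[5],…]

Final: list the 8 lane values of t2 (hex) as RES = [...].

RES = [ 0xa5  0xa3  0x1e  0x59  0x59  0xfe  0x21  0x21 ]

  t0: 21 59 1e a5 a3 59 fe 9d
  t1: 9d fe 59 a5 a3 59 fe 21
  t2: a5 a3 1e 59 59 fe 21 21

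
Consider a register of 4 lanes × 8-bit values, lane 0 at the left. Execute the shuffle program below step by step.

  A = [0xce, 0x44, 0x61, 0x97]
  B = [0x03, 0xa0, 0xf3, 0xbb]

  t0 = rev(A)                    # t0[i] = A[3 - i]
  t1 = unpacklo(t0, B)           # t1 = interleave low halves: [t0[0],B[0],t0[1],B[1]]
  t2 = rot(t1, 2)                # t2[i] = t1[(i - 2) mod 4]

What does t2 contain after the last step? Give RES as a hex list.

RES = [ 0x61  0xa0  0x97  0x03 ]

t0 = [0x97, 0x61, 0x44, 0xce]
t1 = [0x97, 0x03, 0x61, 0xa0]
t2 = [0x61, 0xa0, 0x97, 0x03]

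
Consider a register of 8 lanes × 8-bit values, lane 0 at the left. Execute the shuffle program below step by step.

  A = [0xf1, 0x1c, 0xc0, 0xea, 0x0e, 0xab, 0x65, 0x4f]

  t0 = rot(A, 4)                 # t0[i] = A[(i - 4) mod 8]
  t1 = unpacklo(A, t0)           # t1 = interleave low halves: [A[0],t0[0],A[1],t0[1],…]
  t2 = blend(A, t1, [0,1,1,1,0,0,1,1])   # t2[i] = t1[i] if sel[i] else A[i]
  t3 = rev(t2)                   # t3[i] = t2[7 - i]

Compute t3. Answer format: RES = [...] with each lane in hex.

RES = [ 0x4f  0xea  0xab  0x0e  0xab  0x1c  0x0e  0xf1 ]

t0 = [0x0e, 0xab, 0x65, 0x4f, 0xf1, 0x1c, 0xc0, 0xea]
t1 = [0xf1, 0x0e, 0x1c, 0xab, 0xc0, 0x65, 0xea, 0x4f]
t2 = [0xf1, 0x0e, 0x1c, 0xab, 0x0e, 0xab, 0xea, 0x4f]
t3 = [0x4f, 0xea, 0xab, 0x0e, 0xab, 0x1c, 0x0e, 0xf1]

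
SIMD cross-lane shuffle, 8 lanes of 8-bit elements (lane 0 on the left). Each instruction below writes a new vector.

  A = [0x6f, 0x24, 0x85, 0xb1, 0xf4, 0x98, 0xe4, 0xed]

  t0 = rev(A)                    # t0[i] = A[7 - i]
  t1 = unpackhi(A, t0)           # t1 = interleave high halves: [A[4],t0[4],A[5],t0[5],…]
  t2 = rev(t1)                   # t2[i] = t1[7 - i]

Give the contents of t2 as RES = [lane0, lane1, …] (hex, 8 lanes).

RES = [ 0x6f  0xed  0x24  0xe4  0x85  0x98  0xb1  0xf4 ]

→ t0 |ed|e4|98|f4|b1|85|24|6f|
→ t1 |f4|b1|98|85|e4|24|ed|6f|
→ t2 |6f|ed|24|e4|85|98|b1|f4|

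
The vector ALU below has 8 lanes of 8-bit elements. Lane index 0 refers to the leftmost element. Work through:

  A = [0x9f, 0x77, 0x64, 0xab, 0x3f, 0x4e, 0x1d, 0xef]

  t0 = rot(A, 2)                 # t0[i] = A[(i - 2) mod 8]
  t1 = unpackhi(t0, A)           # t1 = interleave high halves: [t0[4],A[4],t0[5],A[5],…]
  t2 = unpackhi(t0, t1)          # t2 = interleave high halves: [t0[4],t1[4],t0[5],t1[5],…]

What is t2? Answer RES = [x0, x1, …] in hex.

t0 = [0x1d, 0xef, 0x9f, 0x77, 0x64, 0xab, 0x3f, 0x4e]
t1 = [0x64, 0x3f, 0xab, 0x4e, 0x3f, 0x1d, 0x4e, 0xef]
t2 = [0x64, 0x3f, 0xab, 0x1d, 0x3f, 0x4e, 0x4e, 0xef]

RES = [0x64, 0x3f, 0xab, 0x1d, 0x3f, 0x4e, 0x4e, 0xef]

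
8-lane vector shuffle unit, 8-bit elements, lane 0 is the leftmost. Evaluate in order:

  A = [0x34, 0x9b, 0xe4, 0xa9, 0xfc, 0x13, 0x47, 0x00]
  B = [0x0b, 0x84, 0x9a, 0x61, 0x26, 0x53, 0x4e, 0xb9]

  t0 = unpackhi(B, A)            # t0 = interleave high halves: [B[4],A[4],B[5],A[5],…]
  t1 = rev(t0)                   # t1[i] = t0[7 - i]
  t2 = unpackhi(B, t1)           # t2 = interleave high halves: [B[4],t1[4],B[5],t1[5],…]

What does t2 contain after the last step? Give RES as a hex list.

RES = [ 0x26  0x13  0x53  0x53  0x4e  0xfc  0xb9  0x26 ]

t0 = [0x26, 0xfc, 0x53, 0x13, 0x4e, 0x47, 0xb9, 0x00]
t1 = [0x00, 0xb9, 0x47, 0x4e, 0x13, 0x53, 0xfc, 0x26]
t2 = [0x26, 0x13, 0x53, 0x53, 0x4e, 0xfc, 0xb9, 0x26]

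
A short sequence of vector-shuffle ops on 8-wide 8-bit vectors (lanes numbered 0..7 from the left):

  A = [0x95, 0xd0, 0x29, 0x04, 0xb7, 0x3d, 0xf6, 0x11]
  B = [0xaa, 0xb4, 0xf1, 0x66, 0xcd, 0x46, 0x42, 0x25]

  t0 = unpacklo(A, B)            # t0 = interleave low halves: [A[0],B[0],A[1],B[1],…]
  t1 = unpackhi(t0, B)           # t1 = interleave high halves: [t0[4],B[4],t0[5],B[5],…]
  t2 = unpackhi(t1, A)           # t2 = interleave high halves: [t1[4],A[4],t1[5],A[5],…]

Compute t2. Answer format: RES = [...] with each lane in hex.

RES = [ 0x04  0xb7  0x42  0x3d  0x66  0xf6  0x25  0x11 ]

t0 = [0x95, 0xaa, 0xd0, 0xb4, 0x29, 0xf1, 0x04, 0x66]
t1 = [0x29, 0xcd, 0xf1, 0x46, 0x04, 0x42, 0x66, 0x25]
t2 = [0x04, 0xb7, 0x42, 0x3d, 0x66, 0xf6, 0x25, 0x11]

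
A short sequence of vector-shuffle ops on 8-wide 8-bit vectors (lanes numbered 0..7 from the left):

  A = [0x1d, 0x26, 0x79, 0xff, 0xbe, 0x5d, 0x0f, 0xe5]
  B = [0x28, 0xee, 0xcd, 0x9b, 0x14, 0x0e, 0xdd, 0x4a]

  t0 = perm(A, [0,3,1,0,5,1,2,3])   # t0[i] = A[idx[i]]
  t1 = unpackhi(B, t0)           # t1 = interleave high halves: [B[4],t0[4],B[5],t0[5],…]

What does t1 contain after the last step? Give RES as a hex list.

RES = [0x14, 0x5d, 0x0e, 0x26, 0xdd, 0x79, 0x4a, 0xff]

  t0: 1d ff 26 1d 5d 26 79 ff
  t1: 14 5d 0e 26 dd 79 4a ff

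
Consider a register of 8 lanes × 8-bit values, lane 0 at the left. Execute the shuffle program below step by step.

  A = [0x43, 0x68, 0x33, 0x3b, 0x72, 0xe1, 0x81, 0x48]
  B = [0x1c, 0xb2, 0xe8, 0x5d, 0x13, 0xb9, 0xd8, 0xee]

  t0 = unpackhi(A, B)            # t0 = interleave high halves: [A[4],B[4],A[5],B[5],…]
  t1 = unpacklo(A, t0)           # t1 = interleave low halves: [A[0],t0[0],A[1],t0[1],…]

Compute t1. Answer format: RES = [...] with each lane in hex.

RES = [ 0x43  0x72  0x68  0x13  0x33  0xe1  0x3b  0xb9 ]

  t0: 72 13 e1 b9 81 d8 48 ee
  t1: 43 72 68 13 33 e1 3b b9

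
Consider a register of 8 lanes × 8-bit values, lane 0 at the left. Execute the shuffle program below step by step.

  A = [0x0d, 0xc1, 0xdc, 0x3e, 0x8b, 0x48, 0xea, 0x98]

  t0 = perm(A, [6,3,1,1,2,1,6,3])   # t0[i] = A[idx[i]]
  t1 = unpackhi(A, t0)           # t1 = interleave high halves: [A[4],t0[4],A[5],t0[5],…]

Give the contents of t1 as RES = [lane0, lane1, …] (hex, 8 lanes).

RES = [ 0x8b  0xdc  0x48  0xc1  0xea  0xea  0x98  0x3e ]

t0 = [0xea, 0x3e, 0xc1, 0xc1, 0xdc, 0xc1, 0xea, 0x3e]
t1 = [0x8b, 0xdc, 0x48, 0xc1, 0xea, 0xea, 0x98, 0x3e]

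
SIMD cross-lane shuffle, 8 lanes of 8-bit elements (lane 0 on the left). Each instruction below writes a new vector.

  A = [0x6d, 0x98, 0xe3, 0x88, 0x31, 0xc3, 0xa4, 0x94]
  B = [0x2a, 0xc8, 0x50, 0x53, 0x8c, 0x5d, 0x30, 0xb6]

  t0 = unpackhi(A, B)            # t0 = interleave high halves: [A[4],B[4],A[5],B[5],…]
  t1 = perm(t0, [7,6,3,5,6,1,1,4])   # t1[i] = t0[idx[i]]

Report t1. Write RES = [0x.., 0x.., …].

→ t0 |31|8c|c3|5d|a4|30|94|b6|
→ t1 |b6|94|5d|30|94|8c|8c|a4|

RES = [0xb6, 0x94, 0x5d, 0x30, 0x94, 0x8c, 0x8c, 0xa4]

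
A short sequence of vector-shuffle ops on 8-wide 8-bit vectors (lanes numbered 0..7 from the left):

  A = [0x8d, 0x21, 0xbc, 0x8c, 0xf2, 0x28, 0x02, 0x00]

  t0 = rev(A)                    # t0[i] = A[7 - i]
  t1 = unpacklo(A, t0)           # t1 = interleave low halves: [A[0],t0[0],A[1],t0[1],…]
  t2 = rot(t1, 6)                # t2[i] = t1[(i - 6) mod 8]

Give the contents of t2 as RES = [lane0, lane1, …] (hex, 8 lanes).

RES = [0x21, 0x02, 0xbc, 0x28, 0x8c, 0xf2, 0x8d, 0x00]

  t0: 00 02 28 f2 8c bc 21 8d
  t1: 8d 00 21 02 bc 28 8c f2
  t2: 21 02 bc 28 8c f2 8d 00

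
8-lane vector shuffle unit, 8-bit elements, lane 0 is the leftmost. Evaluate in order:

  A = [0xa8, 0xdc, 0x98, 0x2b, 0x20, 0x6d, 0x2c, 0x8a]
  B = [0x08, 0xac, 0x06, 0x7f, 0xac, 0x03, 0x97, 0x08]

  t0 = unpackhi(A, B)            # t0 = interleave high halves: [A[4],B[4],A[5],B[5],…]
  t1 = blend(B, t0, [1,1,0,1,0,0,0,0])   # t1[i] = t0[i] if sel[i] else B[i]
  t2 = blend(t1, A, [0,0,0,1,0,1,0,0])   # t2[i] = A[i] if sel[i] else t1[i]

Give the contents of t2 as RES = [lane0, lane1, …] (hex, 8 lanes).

  t0: 20 ac 6d 03 2c 97 8a 08
  t1: 20 ac 06 03 ac 03 97 08
  t2: 20 ac 06 2b ac 6d 97 08

RES = [0x20, 0xac, 0x06, 0x2b, 0xac, 0x6d, 0x97, 0x08]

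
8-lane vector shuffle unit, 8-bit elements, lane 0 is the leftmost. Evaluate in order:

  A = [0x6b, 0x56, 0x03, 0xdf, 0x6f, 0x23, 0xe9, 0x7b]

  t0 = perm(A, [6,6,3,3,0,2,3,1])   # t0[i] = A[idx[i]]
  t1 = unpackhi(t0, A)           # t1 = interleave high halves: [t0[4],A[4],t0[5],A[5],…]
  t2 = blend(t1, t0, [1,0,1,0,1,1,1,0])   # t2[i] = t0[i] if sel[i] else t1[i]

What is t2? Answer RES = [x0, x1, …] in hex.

→ t0 |e9|e9|df|df|6b|03|df|56|
→ t1 |6b|6f|03|23|df|e9|56|7b|
→ t2 |e9|6f|df|23|6b|03|df|7b|

RES = [ 0xe9  0x6f  0xdf  0x23  0x6b  0x03  0xdf  0x7b ]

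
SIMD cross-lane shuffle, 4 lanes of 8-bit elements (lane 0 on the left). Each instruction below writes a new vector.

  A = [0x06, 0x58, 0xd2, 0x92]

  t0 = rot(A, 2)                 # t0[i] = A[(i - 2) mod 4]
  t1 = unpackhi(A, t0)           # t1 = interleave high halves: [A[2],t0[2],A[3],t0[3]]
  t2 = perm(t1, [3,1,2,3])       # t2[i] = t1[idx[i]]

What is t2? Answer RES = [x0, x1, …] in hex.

t0 = [0xd2, 0x92, 0x06, 0x58]
t1 = [0xd2, 0x06, 0x92, 0x58]
t2 = [0x58, 0x06, 0x92, 0x58]

RES = [0x58, 0x06, 0x92, 0x58]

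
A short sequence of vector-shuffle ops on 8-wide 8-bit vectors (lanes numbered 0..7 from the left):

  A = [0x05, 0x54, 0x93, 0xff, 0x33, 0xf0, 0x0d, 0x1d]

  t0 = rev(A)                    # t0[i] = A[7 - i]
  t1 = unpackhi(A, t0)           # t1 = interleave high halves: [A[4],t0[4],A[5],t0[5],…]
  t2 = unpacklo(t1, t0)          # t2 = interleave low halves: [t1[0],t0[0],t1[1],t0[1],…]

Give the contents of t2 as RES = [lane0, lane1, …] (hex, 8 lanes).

RES = [0x33, 0x1d, 0xff, 0x0d, 0xf0, 0xf0, 0x93, 0x33]

t0 = [0x1d, 0x0d, 0xf0, 0x33, 0xff, 0x93, 0x54, 0x05]
t1 = [0x33, 0xff, 0xf0, 0x93, 0x0d, 0x54, 0x1d, 0x05]
t2 = [0x33, 0x1d, 0xff, 0x0d, 0xf0, 0xf0, 0x93, 0x33]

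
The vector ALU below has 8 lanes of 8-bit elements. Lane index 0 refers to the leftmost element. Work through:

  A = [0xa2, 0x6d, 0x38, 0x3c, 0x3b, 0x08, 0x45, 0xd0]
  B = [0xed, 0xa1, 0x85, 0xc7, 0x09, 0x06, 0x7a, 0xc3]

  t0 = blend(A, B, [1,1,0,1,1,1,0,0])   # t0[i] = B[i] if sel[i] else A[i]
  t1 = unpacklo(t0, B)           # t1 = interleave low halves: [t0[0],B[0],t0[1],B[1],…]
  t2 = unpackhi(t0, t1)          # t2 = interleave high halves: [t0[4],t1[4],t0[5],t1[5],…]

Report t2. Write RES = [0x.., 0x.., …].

→ t0 |ed|a1|38|c7|09|06|45|d0|
→ t1 |ed|ed|a1|a1|38|85|c7|c7|
→ t2 |09|38|06|85|45|c7|d0|c7|

RES = [0x09, 0x38, 0x06, 0x85, 0x45, 0xc7, 0xd0, 0xc7]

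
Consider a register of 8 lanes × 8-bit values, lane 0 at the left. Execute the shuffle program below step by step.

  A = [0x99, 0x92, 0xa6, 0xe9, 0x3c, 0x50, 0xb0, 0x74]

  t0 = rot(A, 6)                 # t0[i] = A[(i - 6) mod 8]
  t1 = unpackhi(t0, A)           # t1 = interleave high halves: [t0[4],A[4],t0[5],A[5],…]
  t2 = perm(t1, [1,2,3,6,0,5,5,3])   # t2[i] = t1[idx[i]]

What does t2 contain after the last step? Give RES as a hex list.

→ t0 |a6|e9|3c|50|b0|74|99|92|
→ t1 |b0|3c|74|50|99|b0|92|74|
→ t2 |3c|74|50|92|b0|b0|b0|50|

RES = [0x3c, 0x74, 0x50, 0x92, 0xb0, 0xb0, 0xb0, 0x50]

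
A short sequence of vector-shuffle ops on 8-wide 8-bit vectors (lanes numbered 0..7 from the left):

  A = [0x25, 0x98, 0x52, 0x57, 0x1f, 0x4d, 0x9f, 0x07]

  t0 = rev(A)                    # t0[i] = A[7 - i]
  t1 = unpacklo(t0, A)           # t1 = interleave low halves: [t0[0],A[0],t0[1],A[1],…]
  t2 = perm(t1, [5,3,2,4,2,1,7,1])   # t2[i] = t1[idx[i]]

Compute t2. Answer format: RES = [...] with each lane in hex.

RES = [ 0x52  0x98  0x9f  0x4d  0x9f  0x25  0x57  0x25 ]

  t0: 07 9f 4d 1f 57 52 98 25
  t1: 07 25 9f 98 4d 52 1f 57
  t2: 52 98 9f 4d 9f 25 57 25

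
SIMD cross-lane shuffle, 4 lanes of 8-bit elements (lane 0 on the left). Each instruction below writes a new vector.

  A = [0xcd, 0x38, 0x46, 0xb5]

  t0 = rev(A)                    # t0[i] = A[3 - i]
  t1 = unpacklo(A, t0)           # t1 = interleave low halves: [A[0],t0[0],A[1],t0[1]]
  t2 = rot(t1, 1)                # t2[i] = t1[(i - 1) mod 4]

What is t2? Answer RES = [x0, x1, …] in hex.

→ t0 |b5|46|38|cd|
→ t1 |cd|b5|38|46|
→ t2 |46|cd|b5|38|

RES = [ 0x46  0xcd  0xb5  0x38 ]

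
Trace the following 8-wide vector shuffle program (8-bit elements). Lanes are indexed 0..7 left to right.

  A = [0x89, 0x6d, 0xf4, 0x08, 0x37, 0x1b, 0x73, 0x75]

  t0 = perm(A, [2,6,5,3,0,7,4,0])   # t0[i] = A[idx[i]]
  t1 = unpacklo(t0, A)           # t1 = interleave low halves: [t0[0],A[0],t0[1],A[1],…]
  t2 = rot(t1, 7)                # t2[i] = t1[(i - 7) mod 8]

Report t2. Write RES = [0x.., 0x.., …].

→ t0 |f4|73|1b|08|89|75|37|89|
→ t1 |f4|89|73|6d|1b|f4|08|08|
→ t2 |89|73|6d|1b|f4|08|08|f4|

RES = [0x89, 0x73, 0x6d, 0x1b, 0xf4, 0x08, 0x08, 0xf4]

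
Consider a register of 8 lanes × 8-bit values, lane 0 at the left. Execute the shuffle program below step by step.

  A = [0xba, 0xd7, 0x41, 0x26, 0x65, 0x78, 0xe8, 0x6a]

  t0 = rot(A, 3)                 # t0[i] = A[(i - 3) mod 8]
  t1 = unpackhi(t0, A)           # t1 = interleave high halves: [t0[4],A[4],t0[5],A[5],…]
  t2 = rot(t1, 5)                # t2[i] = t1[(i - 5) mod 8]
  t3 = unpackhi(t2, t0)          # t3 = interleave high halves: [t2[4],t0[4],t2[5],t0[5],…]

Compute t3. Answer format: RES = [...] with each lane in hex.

t0 = [0x78, 0xe8, 0x6a, 0xba, 0xd7, 0x41, 0x26, 0x65]
t1 = [0xd7, 0x65, 0x41, 0x78, 0x26, 0xe8, 0x65, 0x6a]
t2 = [0x78, 0x26, 0xe8, 0x65, 0x6a, 0xd7, 0x65, 0x41]
t3 = [0x6a, 0xd7, 0xd7, 0x41, 0x65, 0x26, 0x41, 0x65]

RES = [ 0x6a  0xd7  0xd7  0x41  0x65  0x26  0x41  0x65 ]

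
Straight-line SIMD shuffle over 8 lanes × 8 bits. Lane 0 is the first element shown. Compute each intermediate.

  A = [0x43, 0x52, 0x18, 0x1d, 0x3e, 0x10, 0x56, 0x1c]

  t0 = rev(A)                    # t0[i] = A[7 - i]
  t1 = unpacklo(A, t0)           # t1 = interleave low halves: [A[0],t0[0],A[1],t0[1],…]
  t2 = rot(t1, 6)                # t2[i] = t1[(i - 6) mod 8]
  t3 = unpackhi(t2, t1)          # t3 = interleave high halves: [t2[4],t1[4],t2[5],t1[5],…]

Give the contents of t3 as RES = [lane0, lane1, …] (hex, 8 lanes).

RES = [0x1d, 0x18, 0x3e, 0x10, 0x43, 0x1d, 0x1c, 0x3e]

→ t0 |1c|56|10|3e|1d|18|52|43|
→ t1 |43|1c|52|56|18|10|1d|3e|
→ t2 |52|56|18|10|1d|3e|43|1c|
→ t3 |1d|18|3e|10|43|1d|1c|3e|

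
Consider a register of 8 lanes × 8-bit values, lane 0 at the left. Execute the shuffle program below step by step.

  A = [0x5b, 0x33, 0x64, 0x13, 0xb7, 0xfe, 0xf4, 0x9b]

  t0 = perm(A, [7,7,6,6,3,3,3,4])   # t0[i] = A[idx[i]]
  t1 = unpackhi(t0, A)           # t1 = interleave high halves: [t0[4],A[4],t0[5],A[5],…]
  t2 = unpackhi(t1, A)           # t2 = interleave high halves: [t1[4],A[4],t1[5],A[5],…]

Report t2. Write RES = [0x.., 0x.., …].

RES = [0x13, 0xb7, 0xf4, 0xfe, 0xb7, 0xf4, 0x9b, 0x9b]

  t0: 9b 9b f4 f4 13 13 13 b7
  t1: 13 b7 13 fe 13 f4 b7 9b
  t2: 13 b7 f4 fe b7 f4 9b 9b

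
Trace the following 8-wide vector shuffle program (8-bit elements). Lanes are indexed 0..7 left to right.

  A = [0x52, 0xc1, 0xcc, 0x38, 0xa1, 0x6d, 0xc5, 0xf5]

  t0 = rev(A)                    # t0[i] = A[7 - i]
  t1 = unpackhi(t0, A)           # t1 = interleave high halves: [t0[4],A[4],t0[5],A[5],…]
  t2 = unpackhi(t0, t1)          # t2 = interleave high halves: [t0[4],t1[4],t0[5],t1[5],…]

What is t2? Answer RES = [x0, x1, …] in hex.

→ t0 |f5|c5|6d|a1|38|cc|c1|52|
→ t1 |38|a1|cc|6d|c1|c5|52|f5|
→ t2 |38|c1|cc|c5|c1|52|52|f5|

RES = [ 0x38  0xc1  0xcc  0xc5  0xc1  0x52  0x52  0xf5 ]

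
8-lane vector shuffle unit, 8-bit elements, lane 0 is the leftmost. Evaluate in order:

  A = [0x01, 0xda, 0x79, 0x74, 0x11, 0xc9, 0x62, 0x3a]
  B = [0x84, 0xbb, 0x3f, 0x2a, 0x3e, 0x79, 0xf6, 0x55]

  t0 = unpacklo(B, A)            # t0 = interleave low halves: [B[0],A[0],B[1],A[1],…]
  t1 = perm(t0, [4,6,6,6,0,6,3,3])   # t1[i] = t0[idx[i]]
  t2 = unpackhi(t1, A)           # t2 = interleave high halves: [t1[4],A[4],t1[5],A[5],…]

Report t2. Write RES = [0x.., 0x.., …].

RES = [ 0x84  0x11  0x2a  0xc9  0xda  0x62  0xda  0x3a ]

→ t0 |84|01|bb|da|3f|79|2a|74|
→ t1 |3f|2a|2a|2a|84|2a|da|da|
→ t2 |84|11|2a|c9|da|62|da|3a|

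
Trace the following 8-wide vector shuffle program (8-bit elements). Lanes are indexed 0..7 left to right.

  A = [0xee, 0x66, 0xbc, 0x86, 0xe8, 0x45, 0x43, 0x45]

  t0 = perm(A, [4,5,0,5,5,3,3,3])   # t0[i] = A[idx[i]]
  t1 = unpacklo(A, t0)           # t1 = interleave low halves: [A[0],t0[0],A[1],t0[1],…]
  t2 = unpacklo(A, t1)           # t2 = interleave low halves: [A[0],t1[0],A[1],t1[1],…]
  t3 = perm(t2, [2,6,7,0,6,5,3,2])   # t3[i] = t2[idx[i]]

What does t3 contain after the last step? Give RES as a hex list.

  t0: e8 45 ee 45 45 86 86 86
  t1: ee e8 66 45 bc ee 86 45
  t2: ee ee 66 e8 bc 66 86 45
  t3: 66 86 45 ee 86 66 e8 66

RES = [ 0x66  0x86  0x45  0xee  0x86  0x66  0xe8  0x66 ]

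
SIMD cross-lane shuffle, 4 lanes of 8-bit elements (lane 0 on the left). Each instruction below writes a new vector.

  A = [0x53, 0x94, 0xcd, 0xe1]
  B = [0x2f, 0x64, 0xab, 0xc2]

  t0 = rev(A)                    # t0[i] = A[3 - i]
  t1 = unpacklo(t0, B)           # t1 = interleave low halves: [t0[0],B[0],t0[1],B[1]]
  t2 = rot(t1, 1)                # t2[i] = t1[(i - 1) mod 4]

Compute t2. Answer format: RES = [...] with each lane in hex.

RES = [0x64, 0xe1, 0x2f, 0xcd]

→ t0 |e1|cd|94|53|
→ t1 |e1|2f|cd|64|
→ t2 |64|e1|2f|cd|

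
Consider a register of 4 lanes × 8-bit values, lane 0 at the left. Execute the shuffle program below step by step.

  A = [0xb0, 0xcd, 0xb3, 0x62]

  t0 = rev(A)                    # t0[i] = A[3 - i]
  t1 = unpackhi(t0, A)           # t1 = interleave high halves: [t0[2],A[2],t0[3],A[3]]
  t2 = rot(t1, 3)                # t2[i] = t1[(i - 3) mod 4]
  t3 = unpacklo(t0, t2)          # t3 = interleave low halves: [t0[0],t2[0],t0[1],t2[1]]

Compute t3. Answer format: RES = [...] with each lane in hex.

t0 = [0x62, 0xb3, 0xcd, 0xb0]
t1 = [0xcd, 0xb3, 0xb0, 0x62]
t2 = [0xb3, 0xb0, 0x62, 0xcd]
t3 = [0x62, 0xb3, 0xb3, 0xb0]

RES = [ 0x62  0xb3  0xb3  0xb0 ]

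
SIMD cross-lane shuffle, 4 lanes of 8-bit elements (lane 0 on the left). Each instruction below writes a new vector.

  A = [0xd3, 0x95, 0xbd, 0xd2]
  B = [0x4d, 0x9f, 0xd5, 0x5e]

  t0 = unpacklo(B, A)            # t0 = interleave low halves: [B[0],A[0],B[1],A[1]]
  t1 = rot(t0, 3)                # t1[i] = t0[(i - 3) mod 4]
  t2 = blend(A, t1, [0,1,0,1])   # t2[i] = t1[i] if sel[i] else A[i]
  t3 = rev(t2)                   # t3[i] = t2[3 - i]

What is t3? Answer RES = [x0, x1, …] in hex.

→ t0 |4d|d3|9f|95|
→ t1 |d3|9f|95|4d|
→ t2 |d3|9f|bd|4d|
→ t3 |4d|bd|9f|d3|

RES = [0x4d, 0xbd, 0x9f, 0xd3]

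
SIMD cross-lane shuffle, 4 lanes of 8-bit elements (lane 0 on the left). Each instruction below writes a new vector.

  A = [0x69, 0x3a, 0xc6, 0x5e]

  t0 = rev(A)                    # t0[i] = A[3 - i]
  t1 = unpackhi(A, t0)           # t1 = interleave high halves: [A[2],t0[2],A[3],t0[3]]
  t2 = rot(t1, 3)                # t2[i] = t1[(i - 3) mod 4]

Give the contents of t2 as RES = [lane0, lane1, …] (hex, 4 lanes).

RES = [0x3a, 0x5e, 0x69, 0xc6]

t0 = [0x5e, 0xc6, 0x3a, 0x69]
t1 = [0xc6, 0x3a, 0x5e, 0x69]
t2 = [0x3a, 0x5e, 0x69, 0xc6]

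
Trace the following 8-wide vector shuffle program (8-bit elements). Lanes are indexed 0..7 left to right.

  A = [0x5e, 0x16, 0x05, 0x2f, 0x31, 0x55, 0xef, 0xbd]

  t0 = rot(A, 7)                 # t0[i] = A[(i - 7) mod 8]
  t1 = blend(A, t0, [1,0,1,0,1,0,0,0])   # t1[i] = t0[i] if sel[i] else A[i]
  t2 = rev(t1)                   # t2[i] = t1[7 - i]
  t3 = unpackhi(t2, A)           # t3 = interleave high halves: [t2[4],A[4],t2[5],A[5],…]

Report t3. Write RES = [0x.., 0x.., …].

RES = [0x2f, 0x31, 0x2f, 0x55, 0x16, 0xef, 0x16, 0xbd]

→ t0 |16|05|2f|31|55|ef|bd|5e|
→ t1 |16|16|2f|2f|55|55|ef|bd|
→ t2 |bd|ef|55|55|2f|2f|16|16|
→ t3 |2f|31|2f|55|16|ef|16|bd|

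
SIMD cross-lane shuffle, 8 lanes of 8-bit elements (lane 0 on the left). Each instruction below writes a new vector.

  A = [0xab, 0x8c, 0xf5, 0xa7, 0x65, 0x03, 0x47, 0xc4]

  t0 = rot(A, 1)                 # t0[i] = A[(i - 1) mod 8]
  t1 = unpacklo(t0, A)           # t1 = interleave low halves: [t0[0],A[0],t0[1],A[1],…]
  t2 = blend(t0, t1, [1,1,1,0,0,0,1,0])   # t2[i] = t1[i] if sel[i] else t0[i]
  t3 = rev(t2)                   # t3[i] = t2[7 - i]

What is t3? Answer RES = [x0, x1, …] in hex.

→ t0 |c4|ab|8c|f5|a7|65|03|47|
→ t1 |c4|ab|ab|8c|8c|f5|f5|a7|
→ t2 |c4|ab|ab|f5|a7|65|f5|47|
→ t3 |47|f5|65|a7|f5|ab|ab|c4|

RES = [ 0x47  0xf5  0x65  0xa7  0xf5  0xab  0xab  0xc4 ]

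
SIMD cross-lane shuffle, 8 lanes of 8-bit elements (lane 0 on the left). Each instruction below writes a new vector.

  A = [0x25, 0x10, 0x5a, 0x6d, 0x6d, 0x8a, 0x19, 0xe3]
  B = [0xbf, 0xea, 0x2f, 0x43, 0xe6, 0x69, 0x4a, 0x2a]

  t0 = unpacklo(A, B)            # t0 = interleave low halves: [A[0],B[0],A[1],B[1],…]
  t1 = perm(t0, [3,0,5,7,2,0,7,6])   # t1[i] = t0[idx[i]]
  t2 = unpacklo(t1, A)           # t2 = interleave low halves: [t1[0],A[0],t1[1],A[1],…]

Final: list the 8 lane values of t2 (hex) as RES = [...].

→ t0 |25|bf|10|ea|5a|2f|6d|43|
→ t1 |ea|25|2f|43|10|25|43|6d|
→ t2 |ea|25|25|10|2f|5a|43|6d|

RES = [0xea, 0x25, 0x25, 0x10, 0x2f, 0x5a, 0x43, 0x6d]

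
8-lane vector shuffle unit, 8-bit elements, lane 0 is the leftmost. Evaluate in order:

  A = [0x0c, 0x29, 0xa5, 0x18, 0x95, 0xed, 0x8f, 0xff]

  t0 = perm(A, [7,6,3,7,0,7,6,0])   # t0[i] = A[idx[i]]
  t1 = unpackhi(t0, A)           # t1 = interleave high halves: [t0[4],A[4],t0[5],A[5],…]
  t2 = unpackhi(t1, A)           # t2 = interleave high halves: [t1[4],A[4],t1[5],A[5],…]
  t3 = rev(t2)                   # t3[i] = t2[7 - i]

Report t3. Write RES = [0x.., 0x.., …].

  t0: ff 8f 18 ff 0c ff 8f 0c
  t1: 0c 95 ff ed 8f 8f 0c ff
  t2: 8f 95 8f ed 0c 8f ff ff
  t3: ff ff 8f 0c ed 8f 95 8f

RES = [0xff, 0xff, 0x8f, 0x0c, 0xed, 0x8f, 0x95, 0x8f]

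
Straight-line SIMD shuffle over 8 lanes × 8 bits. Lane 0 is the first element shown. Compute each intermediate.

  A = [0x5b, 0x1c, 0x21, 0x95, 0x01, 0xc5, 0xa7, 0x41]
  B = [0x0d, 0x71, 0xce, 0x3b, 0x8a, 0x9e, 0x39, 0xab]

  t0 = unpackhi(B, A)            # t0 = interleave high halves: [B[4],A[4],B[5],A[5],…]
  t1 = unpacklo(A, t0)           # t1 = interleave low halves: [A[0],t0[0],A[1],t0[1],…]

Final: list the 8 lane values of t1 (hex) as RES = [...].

→ t0 |8a|01|9e|c5|39|a7|ab|41|
→ t1 |5b|8a|1c|01|21|9e|95|c5|

RES = [0x5b, 0x8a, 0x1c, 0x01, 0x21, 0x9e, 0x95, 0xc5]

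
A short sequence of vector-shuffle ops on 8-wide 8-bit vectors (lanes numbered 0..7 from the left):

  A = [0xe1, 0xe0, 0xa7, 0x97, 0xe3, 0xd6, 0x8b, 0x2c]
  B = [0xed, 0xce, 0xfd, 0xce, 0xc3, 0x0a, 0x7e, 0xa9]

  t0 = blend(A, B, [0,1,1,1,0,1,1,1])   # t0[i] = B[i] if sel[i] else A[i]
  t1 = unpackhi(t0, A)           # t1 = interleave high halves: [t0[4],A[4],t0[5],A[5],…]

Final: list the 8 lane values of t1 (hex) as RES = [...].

RES = [0xe3, 0xe3, 0x0a, 0xd6, 0x7e, 0x8b, 0xa9, 0x2c]

  t0: e1 ce fd ce e3 0a 7e a9
  t1: e3 e3 0a d6 7e 8b a9 2c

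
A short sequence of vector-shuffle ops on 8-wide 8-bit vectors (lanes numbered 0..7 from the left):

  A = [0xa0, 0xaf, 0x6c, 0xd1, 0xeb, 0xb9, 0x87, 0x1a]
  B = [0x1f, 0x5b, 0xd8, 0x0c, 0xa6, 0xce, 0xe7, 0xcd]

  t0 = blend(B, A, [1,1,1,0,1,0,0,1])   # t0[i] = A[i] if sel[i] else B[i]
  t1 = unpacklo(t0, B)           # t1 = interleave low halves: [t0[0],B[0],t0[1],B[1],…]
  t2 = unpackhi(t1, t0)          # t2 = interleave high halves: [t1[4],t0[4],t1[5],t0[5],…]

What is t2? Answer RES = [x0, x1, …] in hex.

t0 = [0xa0, 0xaf, 0x6c, 0x0c, 0xeb, 0xce, 0xe7, 0x1a]
t1 = [0xa0, 0x1f, 0xaf, 0x5b, 0x6c, 0xd8, 0x0c, 0x0c]
t2 = [0x6c, 0xeb, 0xd8, 0xce, 0x0c, 0xe7, 0x0c, 0x1a]

RES = [0x6c, 0xeb, 0xd8, 0xce, 0x0c, 0xe7, 0x0c, 0x1a]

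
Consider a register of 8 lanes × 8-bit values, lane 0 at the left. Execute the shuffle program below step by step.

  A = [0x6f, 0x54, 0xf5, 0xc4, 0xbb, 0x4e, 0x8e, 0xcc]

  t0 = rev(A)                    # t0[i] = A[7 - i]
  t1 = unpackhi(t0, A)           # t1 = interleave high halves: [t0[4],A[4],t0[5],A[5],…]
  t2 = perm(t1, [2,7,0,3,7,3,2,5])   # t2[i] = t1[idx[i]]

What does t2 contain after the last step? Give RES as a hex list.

→ t0 |cc|8e|4e|bb|c4|f5|54|6f|
→ t1 |c4|bb|f5|4e|54|8e|6f|cc|
→ t2 |f5|cc|c4|4e|cc|4e|f5|8e|

RES = [0xf5, 0xcc, 0xc4, 0x4e, 0xcc, 0x4e, 0xf5, 0x8e]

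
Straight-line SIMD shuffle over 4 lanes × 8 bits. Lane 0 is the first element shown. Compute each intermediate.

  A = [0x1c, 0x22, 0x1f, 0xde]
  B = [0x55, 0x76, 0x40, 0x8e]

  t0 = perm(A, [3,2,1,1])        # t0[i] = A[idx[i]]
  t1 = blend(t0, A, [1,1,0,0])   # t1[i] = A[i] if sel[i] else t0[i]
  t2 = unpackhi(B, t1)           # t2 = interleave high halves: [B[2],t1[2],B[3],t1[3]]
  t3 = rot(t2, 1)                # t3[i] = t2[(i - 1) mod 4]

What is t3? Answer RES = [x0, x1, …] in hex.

→ t0 |de|1f|22|22|
→ t1 |1c|22|22|22|
→ t2 |40|22|8e|22|
→ t3 |22|40|22|8e|

RES = [ 0x22  0x40  0x22  0x8e ]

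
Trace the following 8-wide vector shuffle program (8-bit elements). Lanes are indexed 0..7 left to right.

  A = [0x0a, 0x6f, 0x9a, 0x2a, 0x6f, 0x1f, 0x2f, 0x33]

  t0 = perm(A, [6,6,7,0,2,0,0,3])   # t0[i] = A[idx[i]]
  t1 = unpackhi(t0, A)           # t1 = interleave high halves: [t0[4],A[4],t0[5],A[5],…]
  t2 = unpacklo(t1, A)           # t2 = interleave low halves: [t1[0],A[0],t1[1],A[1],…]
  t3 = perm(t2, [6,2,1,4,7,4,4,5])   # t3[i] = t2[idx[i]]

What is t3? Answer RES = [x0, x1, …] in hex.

t0 = [0x2f, 0x2f, 0x33, 0x0a, 0x9a, 0x0a, 0x0a, 0x2a]
t1 = [0x9a, 0x6f, 0x0a, 0x1f, 0x0a, 0x2f, 0x2a, 0x33]
t2 = [0x9a, 0x0a, 0x6f, 0x6f, 0x0a, 0x9a, 0x1f, 0x2a]
t3 = [0x1f, 0x6f, 0x0a, 0x0a, 0x2a, 0x0a, 0x0a, 0x9a]

RES = [ 0x1f  0x6f  0x0a  0x0a  0x2a  0x0a  0x0a  0x9a ]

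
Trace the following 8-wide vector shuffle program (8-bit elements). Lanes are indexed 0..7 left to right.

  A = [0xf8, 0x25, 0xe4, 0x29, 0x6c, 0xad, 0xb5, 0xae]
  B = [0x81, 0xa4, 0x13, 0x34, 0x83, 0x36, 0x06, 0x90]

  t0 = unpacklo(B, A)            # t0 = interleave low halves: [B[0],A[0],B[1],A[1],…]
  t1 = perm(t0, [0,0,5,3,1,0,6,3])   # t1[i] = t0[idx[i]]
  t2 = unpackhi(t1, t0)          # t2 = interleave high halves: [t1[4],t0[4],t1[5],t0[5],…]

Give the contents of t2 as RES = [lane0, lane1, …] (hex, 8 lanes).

→ t0 |81|f8|a4|25|13|e4|34|29|
→ t1 |81|81|e4|25|f8|81|34|25|
→ t2 |f8|13|81|e4|34|34|25|29|

RES = [ 0xf8  0x13  0x81  0xe4  0x34  0x34  0x25  0x29 ]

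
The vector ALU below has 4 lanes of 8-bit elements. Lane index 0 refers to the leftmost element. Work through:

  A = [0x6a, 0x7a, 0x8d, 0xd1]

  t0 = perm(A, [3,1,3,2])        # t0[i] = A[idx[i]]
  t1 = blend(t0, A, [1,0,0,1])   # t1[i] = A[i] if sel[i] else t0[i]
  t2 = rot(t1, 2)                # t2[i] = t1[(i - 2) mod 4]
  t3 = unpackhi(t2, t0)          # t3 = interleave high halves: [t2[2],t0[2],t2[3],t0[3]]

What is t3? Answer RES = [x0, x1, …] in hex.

  t0: d1 7a d1 8d
  t1: 6a 7a d1 d1
  t2: d1 d1 6a 7a
  t3: 6a d1 7a 8d

RES = [0x6a, 0xd1, 0x7a, 0x8d]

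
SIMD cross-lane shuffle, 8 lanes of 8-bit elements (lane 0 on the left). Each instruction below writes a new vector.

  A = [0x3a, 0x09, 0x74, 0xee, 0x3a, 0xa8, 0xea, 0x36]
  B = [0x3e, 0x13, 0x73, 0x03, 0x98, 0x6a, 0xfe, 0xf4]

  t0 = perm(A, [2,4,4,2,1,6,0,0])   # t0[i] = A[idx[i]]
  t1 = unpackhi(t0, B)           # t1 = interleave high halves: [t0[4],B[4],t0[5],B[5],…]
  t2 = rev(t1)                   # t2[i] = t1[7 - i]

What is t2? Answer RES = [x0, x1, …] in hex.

  t0: 74 3a 3a 74 09 ea 3a 3a
  t1: 09 98 ea 6a 3a fe 3a f4
  t2: f4 3a fe 3a 6a ea 98 09

RES = [ 0xf4  0x3a  0xfe  0x3a  0x6a  0xea  0x98  0x09 ]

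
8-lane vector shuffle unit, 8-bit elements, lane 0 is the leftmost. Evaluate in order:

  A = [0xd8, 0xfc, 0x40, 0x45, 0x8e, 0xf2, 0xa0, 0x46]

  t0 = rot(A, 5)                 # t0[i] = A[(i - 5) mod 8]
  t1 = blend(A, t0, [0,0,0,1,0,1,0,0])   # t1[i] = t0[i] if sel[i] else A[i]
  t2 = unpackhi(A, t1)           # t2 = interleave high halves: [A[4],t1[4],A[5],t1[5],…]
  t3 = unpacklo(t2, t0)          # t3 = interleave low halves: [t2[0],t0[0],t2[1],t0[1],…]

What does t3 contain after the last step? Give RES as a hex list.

RES = [0x8e, 0x45, 0x8e, 0x8e, 0xf2, 0xf2, 0xd8, 0xa0]

  t0: 45 8e f2 a0 46 d8 fc 40
  t1: d8 fc 40 a0 8e d8 a0 46
  t2: 8e 8e f2 d8 a0 a0 46 46
  t3: 8e 45 8e 8e f2 f2 d8 a0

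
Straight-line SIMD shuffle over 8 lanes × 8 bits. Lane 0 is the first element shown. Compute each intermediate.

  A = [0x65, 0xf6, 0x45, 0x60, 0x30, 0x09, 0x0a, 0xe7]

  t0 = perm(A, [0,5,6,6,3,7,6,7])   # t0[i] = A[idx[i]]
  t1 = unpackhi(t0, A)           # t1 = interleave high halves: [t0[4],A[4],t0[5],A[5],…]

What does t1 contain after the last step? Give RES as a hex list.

t0 = [0x65, 0x09, 0x0a, 0x0a, 0x60, 0xe7, 0x0a, 0xe7]
t1 = [0x60, 0x30, 0xe7, 0x09, 0x0a, 0x0a, 0xe7, 0xe7]

RES = [0x60, 0x30, 0xe7, 0x09, 0x0a, 0x0a, 0xe7, 0xe7]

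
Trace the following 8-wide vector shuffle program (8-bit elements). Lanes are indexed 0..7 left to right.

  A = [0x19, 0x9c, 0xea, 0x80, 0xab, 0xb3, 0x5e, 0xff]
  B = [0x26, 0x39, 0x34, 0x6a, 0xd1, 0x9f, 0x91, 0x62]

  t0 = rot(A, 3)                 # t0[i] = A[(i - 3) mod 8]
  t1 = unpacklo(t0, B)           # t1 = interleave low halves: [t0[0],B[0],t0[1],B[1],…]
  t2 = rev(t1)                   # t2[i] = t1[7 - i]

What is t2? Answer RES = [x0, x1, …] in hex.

→ t0 |b3|5e|ff|19|9c|ea|80|ab|
→ t1 |b3|26|5e|39|ff|34|19|6a|
→ t2 |6a|19|34|ff|39|5e|26|b3|

RES = [0x6a, 0x19, 0x34, 0xff, 0x39, 0x5e, 0x26, 0xb3]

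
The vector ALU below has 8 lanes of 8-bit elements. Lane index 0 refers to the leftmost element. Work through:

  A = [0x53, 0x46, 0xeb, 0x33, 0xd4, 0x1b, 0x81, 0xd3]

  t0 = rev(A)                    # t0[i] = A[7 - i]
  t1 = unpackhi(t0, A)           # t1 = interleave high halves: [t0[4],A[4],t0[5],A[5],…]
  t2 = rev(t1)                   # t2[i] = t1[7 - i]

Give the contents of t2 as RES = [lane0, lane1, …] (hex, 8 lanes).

t0 = [0xd3, 0x81, 0x1b, 0xd4, 0x33, 0xeb, 0x46, 0x53]
t1 = [0x33, 0xd4, 0xeb, 0x1b, 0x46, 0x81, 0x53, 0xd3]
t2 = [0xd3, 0x53, 0x81, 0x46, 0x1b, 0xeb, 0xd4, 0x33]

RES = [ 0xd3  0x53  0x81  0x46  0x1b  0xeb  0xd4  0x33 ]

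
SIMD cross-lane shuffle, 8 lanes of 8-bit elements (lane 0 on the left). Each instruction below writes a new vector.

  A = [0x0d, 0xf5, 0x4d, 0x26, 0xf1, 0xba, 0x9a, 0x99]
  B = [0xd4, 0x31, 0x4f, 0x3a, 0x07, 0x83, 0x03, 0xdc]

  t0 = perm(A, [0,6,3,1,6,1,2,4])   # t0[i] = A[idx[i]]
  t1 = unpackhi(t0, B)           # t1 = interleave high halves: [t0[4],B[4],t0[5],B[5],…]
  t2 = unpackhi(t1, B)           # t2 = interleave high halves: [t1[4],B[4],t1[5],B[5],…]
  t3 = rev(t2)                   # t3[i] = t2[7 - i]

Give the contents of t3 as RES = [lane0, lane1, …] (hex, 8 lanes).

t0 = [0x0d, 0x9a, 0x26, 0xf5, 0x9a, 0xf5, 0x4d, 0xf1]
t1 = [0x9a, 0x07, 0xf5, 0x83, 0x4d, 0x03, 0xf1, 0xdc]
t2 = [0x4d, 0x07, 0x03, 0x83, 0xf1, 0x03, 0xdc, 0xdc]
t3 = [0xdc, 0xdc, 0x03, 0xf1, 0x83, 0x03, 0x07, 0x4d]

RES = [ 0xdc  0xdc  0x03  0xf1  0x83  0x03  0x07  0x4d ]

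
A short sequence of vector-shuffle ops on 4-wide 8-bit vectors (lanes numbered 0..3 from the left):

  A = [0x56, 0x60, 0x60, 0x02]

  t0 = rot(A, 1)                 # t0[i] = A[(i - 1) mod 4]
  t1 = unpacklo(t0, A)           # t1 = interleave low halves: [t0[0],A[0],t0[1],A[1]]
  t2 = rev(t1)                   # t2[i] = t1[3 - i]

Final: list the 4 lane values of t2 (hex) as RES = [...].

RES = [0x60, 0x56, 0x56, 0x02]

→ t0 |02|56|60|60|
→ t1 |02|56|56|60|
→ t2 |60|56|56|02|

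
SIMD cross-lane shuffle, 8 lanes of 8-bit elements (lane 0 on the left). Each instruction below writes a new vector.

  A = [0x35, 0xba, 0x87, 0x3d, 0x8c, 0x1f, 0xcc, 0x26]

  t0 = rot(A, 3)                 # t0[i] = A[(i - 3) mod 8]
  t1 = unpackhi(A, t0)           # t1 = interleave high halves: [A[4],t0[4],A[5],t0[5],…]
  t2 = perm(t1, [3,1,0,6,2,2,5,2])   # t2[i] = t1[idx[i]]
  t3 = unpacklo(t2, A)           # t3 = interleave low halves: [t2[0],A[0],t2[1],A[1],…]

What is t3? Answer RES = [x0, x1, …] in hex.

t0 = [0x1f, 0xcc, 0x26, 0x35, 0xba, 0x87, 0x3d, 0x8c]
t1 = [0x8c, 0xba, 0x1f, 0x87, 0xcc, 0x3d, 0x26, 0x8c]
t2 = [0x87, 0xba, 0x8c, 0x26, 0x1f, 0x1f, 0x3d, 0x1f]
t3 = [0x87, 0x35, 0xba, 0xba, 0x8c, 0x87, 0x26, 0x3d]

RES = [ 0x87  0x35  0xba  0xba  0x8c  0x87  0x26  0x3d ]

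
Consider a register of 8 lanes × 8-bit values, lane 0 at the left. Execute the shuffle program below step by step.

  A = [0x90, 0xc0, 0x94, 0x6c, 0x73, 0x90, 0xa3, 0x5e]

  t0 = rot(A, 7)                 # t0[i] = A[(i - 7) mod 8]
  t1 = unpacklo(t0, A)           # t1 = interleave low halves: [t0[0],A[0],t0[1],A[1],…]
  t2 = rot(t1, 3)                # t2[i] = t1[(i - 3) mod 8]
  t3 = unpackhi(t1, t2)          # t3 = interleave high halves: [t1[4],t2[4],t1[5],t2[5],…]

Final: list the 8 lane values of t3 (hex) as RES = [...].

RES = [0x6c, 0x90, 0x94, 0x94, 0x73, 0xc0, 0x6c, 0x6c]

t0 = [0xc0, 0x94, 0x6c, 0x73, 0x90, 0xa3, 0x5e, 0x90]
t1 = [0xc0, 0x90, 0x94, 0xc0, 0x6c, 0x94, 0x73, 0x6c]
t2 = [0x94, 0x73, 0x6c, 0xc0, 0x90, 0x94, 0xc0, 0x6c]
t3 = [0x6c, 0x90, 0x94, 0x94, 0x73, 0xc0, 0x6c, 0x6c]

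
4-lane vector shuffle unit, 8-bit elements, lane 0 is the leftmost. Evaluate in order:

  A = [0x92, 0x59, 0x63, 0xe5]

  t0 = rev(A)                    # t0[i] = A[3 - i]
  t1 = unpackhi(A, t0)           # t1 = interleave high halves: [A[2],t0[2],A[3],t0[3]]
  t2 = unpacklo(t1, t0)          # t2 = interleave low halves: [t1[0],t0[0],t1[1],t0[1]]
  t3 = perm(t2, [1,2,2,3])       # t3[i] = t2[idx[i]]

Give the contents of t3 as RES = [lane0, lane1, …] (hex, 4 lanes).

RES = [0xe5, 0x59, 0x59, 0x63]

  t0: e5 63 59 92
  t1: 63 59 e5 92
  t2: 63 e5 59 63
  t3: e5 59 59 63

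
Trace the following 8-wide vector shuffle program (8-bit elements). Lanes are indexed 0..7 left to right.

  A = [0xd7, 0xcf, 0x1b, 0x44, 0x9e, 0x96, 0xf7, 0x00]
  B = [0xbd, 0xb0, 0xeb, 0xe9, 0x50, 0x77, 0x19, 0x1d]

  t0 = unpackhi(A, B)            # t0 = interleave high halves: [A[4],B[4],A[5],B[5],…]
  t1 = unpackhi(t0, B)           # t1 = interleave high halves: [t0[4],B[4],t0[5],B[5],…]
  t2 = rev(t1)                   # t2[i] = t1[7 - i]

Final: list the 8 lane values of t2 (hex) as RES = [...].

RES = [ 0x1d  0x1d  0x19  0x00  0x77  0x19  0x50  0xf7 ]

→ t0 |9e|50|96|77|f7|19|00|1d|
→ t1 |f7|50|19|77|00|19|1d|1d|
→ t2 |1d|1d|19|00|77|19|50|f7|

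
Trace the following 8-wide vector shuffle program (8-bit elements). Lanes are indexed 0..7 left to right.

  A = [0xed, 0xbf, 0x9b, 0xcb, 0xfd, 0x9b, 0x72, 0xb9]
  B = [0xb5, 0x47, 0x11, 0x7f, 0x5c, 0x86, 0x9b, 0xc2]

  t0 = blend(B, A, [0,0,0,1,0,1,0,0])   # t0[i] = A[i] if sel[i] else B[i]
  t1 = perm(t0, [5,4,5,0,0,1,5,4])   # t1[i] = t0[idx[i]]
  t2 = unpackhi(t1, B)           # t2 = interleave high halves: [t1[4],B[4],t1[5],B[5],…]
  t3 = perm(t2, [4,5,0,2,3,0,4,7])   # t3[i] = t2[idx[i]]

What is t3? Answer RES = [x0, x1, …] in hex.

t0 = [0xb5, 0x47, 0x11, 0xcb, 0x5c, 0x9b, 0x9b, 0xc2]
t1 = [0x9b, 0x5c, 0x9b, 0xb5, 0xb5, 0x47, 0x9b, 0x5c]
t2 = [0xb5, 0x5c, 0x47, 0x86, 0x9b, 0x9b, 0x5c, 0xc2]
t3 = [0x9b, 0x9b, 0xb5, 0x47, 0x86, 0xb5, 0x9b, 0xc2]

RES = [ 0x9b  0x9b  0xb5  0x47  0x86  0xb5  0x9b  0xc2 ]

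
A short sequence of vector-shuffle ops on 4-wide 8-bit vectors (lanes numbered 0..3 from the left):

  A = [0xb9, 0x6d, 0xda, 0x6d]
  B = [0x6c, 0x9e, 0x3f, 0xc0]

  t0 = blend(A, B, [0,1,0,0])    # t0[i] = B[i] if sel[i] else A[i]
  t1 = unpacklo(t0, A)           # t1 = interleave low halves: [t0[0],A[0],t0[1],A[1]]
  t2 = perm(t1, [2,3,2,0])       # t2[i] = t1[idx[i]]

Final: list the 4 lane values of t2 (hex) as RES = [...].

→ t0 |b9|9e|da|6d|
→ t1 |b9|b9|9e|6d|
→ t2 |9e|6d|9e|b9|

RES = [0x9e, 0x6d, 0x9e, 0xb9]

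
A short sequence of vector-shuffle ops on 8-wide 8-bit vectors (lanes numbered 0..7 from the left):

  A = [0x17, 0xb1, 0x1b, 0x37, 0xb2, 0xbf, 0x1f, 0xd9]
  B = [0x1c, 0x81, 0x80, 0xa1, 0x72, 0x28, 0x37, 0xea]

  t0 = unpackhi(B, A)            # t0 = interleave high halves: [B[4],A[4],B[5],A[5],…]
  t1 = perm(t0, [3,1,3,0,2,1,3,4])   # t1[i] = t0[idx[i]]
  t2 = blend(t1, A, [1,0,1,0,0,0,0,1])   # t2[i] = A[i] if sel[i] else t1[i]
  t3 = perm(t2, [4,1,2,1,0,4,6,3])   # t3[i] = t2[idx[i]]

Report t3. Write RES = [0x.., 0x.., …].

RES = [ 0x28  0xb2  0x1b  0xb2  0x17  0x28  0xbf  0x72 ]

→ t0 |72|b2|28|bf|37|1f|ea|d9|
→ t1 |bf|b2|bf|72|28|b2|bf|37|
→ t2 |17|b2|1b|72|28|b2|bf|d9|
→ t3 |28|b2|1b|b2|17|28|bf|72|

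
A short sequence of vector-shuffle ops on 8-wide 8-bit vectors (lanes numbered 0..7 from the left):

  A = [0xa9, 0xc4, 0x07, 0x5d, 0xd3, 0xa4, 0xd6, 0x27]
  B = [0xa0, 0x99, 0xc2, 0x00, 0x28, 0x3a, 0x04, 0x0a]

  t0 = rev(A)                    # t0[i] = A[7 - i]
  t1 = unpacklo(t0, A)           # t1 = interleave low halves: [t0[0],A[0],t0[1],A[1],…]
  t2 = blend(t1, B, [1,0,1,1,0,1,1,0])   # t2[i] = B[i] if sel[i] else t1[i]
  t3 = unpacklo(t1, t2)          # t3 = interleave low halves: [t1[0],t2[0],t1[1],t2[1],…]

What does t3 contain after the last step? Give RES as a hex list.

RES = [ 0x27  0xa0  0xa9  0xa9  0xd6  0xc2  0xc4  0x00 ]

→ t0 |27|d6|a4|d3|5d|07|c4|a9|
→ t1 |27|a9|d6|c4|a4|07|d3|5d|
→ t2 |a0|a9|c2|00|a4|3a|04|5d|
→ t3 |27|a0|a9|a9|d6|c2|c4|00|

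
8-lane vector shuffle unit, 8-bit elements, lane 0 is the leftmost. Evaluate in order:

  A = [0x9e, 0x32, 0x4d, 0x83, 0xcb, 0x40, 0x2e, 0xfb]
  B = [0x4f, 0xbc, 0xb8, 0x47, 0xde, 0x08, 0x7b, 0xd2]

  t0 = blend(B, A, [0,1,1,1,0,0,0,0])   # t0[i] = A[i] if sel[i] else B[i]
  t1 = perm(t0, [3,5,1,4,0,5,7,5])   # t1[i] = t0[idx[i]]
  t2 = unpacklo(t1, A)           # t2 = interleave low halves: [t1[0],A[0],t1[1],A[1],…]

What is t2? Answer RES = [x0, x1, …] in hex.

→ t0 |4f|32|4d|83|de|08|7b|d2|
→ t1 |83|08|32|de|4f|08|d2|08|
→ t2 |83|9e|08|32|32|4d|de|83|

RES = [ 0x83  0x9e  0x08  0x32  0x32  0x4d  0xde  0x83 ]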